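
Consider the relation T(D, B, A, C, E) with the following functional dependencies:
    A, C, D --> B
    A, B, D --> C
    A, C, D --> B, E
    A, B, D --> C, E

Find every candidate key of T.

{A, B, D}, {A, C, D}

{A, D} never appear on the right of any FD, so every key must include all of them.
{A, B, D} is a candidate key since {A, B, D}⁺ = {A, B, C, D, E} covers every attribute.
{A, C, D} is a candidate key since {A, C, D}⁺ = {A, B, C, D, E} covers every attribute.
These are minimal and exhaustive — every other superkey contains one of them.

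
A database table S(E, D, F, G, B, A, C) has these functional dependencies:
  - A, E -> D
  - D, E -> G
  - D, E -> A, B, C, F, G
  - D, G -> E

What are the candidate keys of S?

{A, E}⁺ = {A, B, C, D, E, F, G}, which is every attribute, so {A, E} is a candidate key.
{D, E}⁺ = {A, B, C, D, E, F, G}, which is every attribute, so {D, E} is a candidate key.
{D, G}⁺ = {A, B, C, D, E, F, G}, which is every attribute, so {D, G} is a candidate key.
No proper subset of any of these is a key, and no other minimal superkey exists.

{A, E}, {D, E}, {D, G}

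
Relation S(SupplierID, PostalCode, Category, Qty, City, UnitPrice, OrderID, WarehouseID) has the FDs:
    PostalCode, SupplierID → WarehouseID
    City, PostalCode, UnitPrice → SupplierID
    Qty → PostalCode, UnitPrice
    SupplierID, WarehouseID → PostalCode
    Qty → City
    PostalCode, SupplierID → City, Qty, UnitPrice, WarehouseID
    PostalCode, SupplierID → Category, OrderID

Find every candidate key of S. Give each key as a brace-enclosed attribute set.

{City, PostalCode, UnitPrice}, {PostalCode, SupplierID}, {Qty}, {SupplierID, WarehouseID}

Closure of {Qty} is {Category, City, OrderID, PostalCode, Qty, SupplierID, UnitPrice, WarehouseID}, the whole schema; {Qty} is a candidate key.
Closure of {PostalCode, SupplierID} is {Category, City, OrderID, PostalCode, Qty, SupplierID, UnitPrice, WarehouseID}, the whole schema; {PostalCode, SupplierID} is a candidate key.
Closure of {SupplierID, WarehouseID} is {Category, City, OrderID, PostalCode, Qty, SupplierID, UnitPrice, WarehouseID}, the whole schema; {SupplierID, WarehouseID} is a candidate key.
Closure of {City, PostalCode, UnitPrice} is {Category, City, OrderID, PostalCode, Qty, SupplierID, UnitPrice, WarehouseID}, the whole schema; {City, PostalCode, UnitPrice} is a candidate key.
Any other superkey properly contains one of these, so there are no further candidate keys.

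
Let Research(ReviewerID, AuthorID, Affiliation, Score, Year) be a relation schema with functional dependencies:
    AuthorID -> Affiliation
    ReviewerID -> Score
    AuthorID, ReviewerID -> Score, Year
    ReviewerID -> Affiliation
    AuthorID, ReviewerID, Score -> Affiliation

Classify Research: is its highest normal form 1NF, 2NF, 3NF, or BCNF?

Candidate key: {AuthorID, ReviewerID}. Prime attributes: {AuthorID, ReviewerID}.
For AuthorID -> Affiliation we have {AuthorID}⁺ = {Affiliation, AuthorID}; {AuthorID} is not a superkey, so BCNF fails.
AuthorID -> Affiliation has non-prime {Affiliation} on the right and a non-superkey on the left, so 3NF fails.
Since {AuthorID} ⊂ {AuthorID, ReviewerID} and {AuthorID}⁺ ⊇ {Affiliation} with {Affiliation} non-prime, there is a partial dependency; 2NF fails.

1NF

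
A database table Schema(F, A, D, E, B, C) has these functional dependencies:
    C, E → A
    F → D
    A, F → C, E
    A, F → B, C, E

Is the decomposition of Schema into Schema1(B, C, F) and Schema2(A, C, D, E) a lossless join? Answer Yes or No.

Schema1 ∩ Schema2 = {C}; its closure under F is {C}.
Neither Schema1 nor Schema2 is contained in that closure, so the decomposition is lossy.

No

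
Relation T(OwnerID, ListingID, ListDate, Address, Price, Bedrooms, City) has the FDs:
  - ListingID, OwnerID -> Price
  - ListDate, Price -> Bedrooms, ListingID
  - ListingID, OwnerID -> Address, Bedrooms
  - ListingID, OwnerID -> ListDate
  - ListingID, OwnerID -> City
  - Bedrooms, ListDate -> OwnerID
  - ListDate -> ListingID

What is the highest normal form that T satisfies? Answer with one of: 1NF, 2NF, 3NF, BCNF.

Candidate keys: {Bedrooms, ListDate}, {ListDate, OwnerID}, {ListDate, Price}, {ListingID, OwnerID}. Prime attributes: {Bedrooms, ListDate, ListingID, OwnerID, Price}.
ListDate -> ListingID breaks BCNF: {ListDate}⁺ = {ListDate, ListingID}, so {ListDate} is not a superkey.
But every attribute on its right side ({ListingID}) is prime, and the same holds for every other non-superkey FD, so 3NF still holds.

3NF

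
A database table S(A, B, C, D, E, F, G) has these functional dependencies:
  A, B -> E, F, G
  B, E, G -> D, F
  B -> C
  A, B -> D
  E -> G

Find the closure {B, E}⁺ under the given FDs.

{B, C, D, E, F, G}

Start with {B, E}.
B -> C applies; add {C} → now {B, C, E}.
E -> G applies; add {G} → now {B, C, E, G}.
B, E, G -> D, F applies; add {D, F} → now {B, C, D, E, F, G}.
No further FD applies.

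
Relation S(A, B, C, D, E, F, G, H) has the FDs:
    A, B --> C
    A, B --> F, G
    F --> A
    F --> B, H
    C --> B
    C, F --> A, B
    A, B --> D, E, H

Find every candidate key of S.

{F}⁺ = {A, B, C, D, E, F, G, H}, which is every attribute, so {F} is a candidate key.
{A, B}⁺ = {A, B, C, D, E, F, G, H}, which is every attribute, so {A, B} is a candidate key.
{A, C}⁺ = {A, B, C, D, E, F, G, H}, which is every attribute, so {A, C} is a candidate key.
No proper subset of any of these is a key, and no other minimal superkey exists.

{A, B}, {A, C}, {F}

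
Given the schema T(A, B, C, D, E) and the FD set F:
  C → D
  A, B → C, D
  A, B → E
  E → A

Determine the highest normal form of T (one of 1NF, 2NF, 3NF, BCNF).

2NF

Candidate keys: {A, B}, {B, E}. Prime attributes: {A, B, E}.
C → D: {C}⁺ = {C, D}, which is not all of the attributes, so the left side is not a superkey — BCNF is violated.
C → D determines the non-prime attribute {D} from a non-superkey — 3NF is violated.
No non-prime attribute depends on a proper subset of any candidate key, so 2NF holds.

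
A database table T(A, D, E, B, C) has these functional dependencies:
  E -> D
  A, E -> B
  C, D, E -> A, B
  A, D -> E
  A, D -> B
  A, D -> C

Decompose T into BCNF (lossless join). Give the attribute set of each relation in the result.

Candidate keys of the original relation: {A, D}, {A, E}, {C, E}.
Within {A, B, C, D, E}: {E}⁺ ∩ {A, B, C, D, E} = {D, E}, not the whole set, so E -> D violates BCNF; decompose into {D, E} and {A, B, C, E}.
{D, E} has no BCNF violation.
{A, B, C, E} has no BCNF violation.

{A, B, C, E}; {D, E}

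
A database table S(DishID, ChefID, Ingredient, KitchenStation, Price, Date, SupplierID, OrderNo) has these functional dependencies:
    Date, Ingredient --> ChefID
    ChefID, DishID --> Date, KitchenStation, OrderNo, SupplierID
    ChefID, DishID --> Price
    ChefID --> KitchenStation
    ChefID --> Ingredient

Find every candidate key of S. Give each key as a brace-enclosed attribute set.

{DishID} never appears on the right of any FD, so every key must include it.
{ChefID, DishID}⁺ = {ChefID, Date, DishID, Ingredient, KitchenStation, OrderNo, Price, SupplierID} — all of the relation — so {ChefID, DishID} is a candidate key.
{Date, DishID, Ingredient}⁺ = {ChefID, Date, DishID, Ingredient, KitchenStation, OrderNo, Price, SupplierID} — all of the relation — so {Date, DishID, Ingredient} is a candidate key.
No proper subset of any of these is a key, and no other minimal superkey exists.

{ChefID, DishID}, {Date, DishID, Ingredient}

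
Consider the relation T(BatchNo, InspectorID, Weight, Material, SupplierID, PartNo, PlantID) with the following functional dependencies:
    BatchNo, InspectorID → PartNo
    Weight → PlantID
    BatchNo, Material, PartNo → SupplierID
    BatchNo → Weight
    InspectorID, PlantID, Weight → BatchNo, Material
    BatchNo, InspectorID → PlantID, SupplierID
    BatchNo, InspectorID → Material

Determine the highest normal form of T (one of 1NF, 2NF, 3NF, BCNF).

1NF

Candidate keys: {BatchNo, InspectorID}, {InspectorID, Weight}. Prime attributes: {BatchNo, InspectorID, Weight}.
Weight → PlantID breaks BCNF: {Weight}⁺ = {PlantID, Weight}, so {Weight} is not a superkey.
Weight → PlantID determines the non-prime attribute {PlantID} from a non-superkey — 3NF is violated.
Since {BatchNo} ⊂ {BatchNo, InspectorID} and {BatchNo}⁺ ⊇ {PlantID} with {PlantID} non-prime, there is a partial dependency; 2NF fails.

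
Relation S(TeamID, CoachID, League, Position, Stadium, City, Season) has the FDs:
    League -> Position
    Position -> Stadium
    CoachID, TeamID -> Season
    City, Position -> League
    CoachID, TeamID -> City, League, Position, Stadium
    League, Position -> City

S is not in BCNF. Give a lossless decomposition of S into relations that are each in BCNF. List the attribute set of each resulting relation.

Candidate key of the original relation: {CoachID, TeamID}.
Within {City, CoachID, League, Position, Season, Stadium, TeamID}: {League}⁺ ∩ {City, CoachID, League, Position, Season, Stadium, TeamID} = {City, League, Position, Stadium}, not the whole set, so League -> City, Position, Stadium violates BCNF; decompose into {City, League, Position, Stadium} and {CoachID, League, Season, TeamID}.
Within {City, League, Position, Stadium}: {Position}⁺ ∩ {City, League, Position, Stadium} = {Position, Stadium}, not the whole set, so Position -> Stadium violates BCNF; decompose into {Position, Stadium} and {City, League, Position}.
{Position, Stadium} has no BCNF violation.
{City, League, Position} has no BCNF violation.
{CoachID, League, Season, TeamID} has no BCNF violation.

{City, League, Position}; {CoachID, League, Season, TeamID}; {Position, Stadium}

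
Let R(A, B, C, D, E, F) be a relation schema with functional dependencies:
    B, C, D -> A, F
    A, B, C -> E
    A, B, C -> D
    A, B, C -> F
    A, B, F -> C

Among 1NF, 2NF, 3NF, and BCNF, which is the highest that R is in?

BCNF

Candidate keys: {A, B, C}, {A, B, F}, {B, C, D}. Prime attributes: {A, B, C, D, F}.
Each dependency's left side is a superkey — BCNF holds.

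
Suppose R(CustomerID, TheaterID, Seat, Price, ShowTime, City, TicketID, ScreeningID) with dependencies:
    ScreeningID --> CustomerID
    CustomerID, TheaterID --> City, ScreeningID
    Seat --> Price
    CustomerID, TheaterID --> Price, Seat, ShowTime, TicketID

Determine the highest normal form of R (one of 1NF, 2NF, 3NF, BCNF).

Candidate keys: {CustomerID, TheaterID}, {ScreeningID, TheaterID}. Prime attributes: {CustomerID, ScreeningID, TheaterID}.
ScreeningID --> CustomerID: {ScreeningID}⁺ = {CustomerID, ScreeningID}, which is not all of the attributes, so the left side is not a superkey — BCNF is violated.
Because {Price} is non-prime and the left side of Seat --> Price is not a superkey, the relation is not in 3NF.
Checking every proper subset of each key, none determines a non-prime attribute — 2NF is satisfied.

2NF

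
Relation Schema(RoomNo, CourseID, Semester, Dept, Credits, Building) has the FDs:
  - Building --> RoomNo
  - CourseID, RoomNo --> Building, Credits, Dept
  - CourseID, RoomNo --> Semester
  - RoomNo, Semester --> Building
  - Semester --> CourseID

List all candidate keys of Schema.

{Building, CourseID}, {Building, Semester}, {CourseID, RoomNo}, {RoomNo, Semester}

Closure of {Building, CourseID} is {Building, CourseID, Credits, Dept, RoomNo, Semester}, the whole schema; {Building, CourseID} is a candidate key.
Closure of {Building, Semester} is {Building, CourseID, Credits, Dept, RoomNo, Semester}, the whole schema; {Building, Semester} is a candidate key.
Closure of {CourseID, RoomNo} is {Building, CourseID, Credits, Dept, RoomNo, Semester}, the whole schema; {CourseID, RoomNo} is a candidate key.
Closure of {RoomNo, Semester} is {Building, CourseID, Credits, Dept, RoomNo, Semester}, the whole schema; {RoomNo, Semester} is a candidate key.
Any other superkey properly contains one of these, so there are no further candidate keys.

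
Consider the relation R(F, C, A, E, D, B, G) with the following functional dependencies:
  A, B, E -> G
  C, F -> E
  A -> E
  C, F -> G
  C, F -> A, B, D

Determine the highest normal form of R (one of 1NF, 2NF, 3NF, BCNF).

Candidate key: {C, F}. Prime attributes: {C, F}.
A, B, E -> G breaks BCNF: {A, B, E}⁺ = {A, B, E, G}, so {A, B, E} is not a superkey.
A, B, E -> G determines the non-prime attribute {G} from a non-superkey — 3NF is violated.
No proper subset of a key has a non-prime attribute in its closure, so there is no partial dependency; 2NF holds.

2NF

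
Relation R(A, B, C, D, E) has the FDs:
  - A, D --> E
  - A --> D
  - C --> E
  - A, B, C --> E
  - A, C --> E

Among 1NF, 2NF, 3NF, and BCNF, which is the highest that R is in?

Candidate key: {A, B, C}. Prime attributes: {A, B, C}.
For A, D --> E we have {A, D}⁺ = {A, D, E}; {A, D} is not a superkey, so BCNF fails.
A, D --> E has non-prime {E} on the right and a non-superkey on the left, so 3NF fails.
{A} is a proper subset of the key {A, B, C}, and {A}⁺ contains the non-prime attributes {D, E} — a partial dependency, so 2NF is violated.

1NF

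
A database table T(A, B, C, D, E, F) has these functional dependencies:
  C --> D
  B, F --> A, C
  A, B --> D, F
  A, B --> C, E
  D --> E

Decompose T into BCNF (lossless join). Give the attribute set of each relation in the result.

{A, B, C, F}; {C, D}; {D, E}

Candidate keys of the original relation: {A, B}, {B, F}.
In {A, B, C, D, E, F}, {C} is not a superkey ({C}⁺ restricted to this set is {C, D, E}), so split on C --> D, E into {C, D, E} and {A, B, C, F}.
In {C, D, E}, {D} is not a superkey ({D}⁺ restricted to this set is {D, E}), so split on D --> E into {D, E} and {C, D}.
{D, E}: every determinant is a superkey — BCNF.
{C, D}: every determinant is a superkey — BCNF.
{A, B, C, F}: every determinant is a superkey — BCNF.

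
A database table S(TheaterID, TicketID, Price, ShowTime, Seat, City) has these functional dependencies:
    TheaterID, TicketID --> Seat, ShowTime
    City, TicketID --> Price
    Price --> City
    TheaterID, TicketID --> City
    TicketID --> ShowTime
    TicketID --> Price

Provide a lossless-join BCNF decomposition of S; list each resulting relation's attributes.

{City, Price}; {City, TicketID}; {Price, ShowTime, TicketID}; {Seat, TheaterID, TicketID}

Candidate key of the original relation: {TheaterID, TicketID}.
{City, Price, Seat, ShowTime, TheaterID, TicketID}: {City, TicketID} determines {City, Price, ShowTime, TicketID} here but is not a superkey — split on City, TicketID --> Price, ShowTime, giving {City, Price, ShowTime, TicketID} and {City, Seat, TheaterID, TicketID}.
{City, Price, ShowTime, TicketID}: {Price} determines {City, Price} here but is not a superkey — split on Price --> City, giving {City, Price} and {Price, ShowTime, TicketID}.
{City, Price} is in BCNF.
{Price, ShowTime, TicketID} is in BCNF.
{City, Seat, TheaterID, TicketID}: {TicketID} determines {City, TicketID} here but is not a superkey — split on TicketID --> City, giving {City, TicketID} and {Seat, TheaterID, TicketID}.
{City, TicketID} is in BCNF.
{Seat, TheaterID, TicketID} is in BCNF.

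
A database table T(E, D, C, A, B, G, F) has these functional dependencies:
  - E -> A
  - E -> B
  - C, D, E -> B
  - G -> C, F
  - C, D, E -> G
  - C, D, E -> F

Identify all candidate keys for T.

{C, D, E}, {D, E, G}

No FD produces {D, E}, so they must be in every candidate key.
{C, D, E}⁺ = {A, B, C, D, E, F, G} — all of the relation — so {C, D, E} is a candidate key.
{D, E, G}⁺ = {A, B, C, D, E, F, G} — all of the relation — so {D, E, G} is a candidate key.
Any other superkey properly contains one of these, so there are no further candidate keys.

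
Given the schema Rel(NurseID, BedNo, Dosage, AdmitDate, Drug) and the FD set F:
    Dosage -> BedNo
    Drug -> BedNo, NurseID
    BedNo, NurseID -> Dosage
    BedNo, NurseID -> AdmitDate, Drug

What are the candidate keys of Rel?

Closure of {Drug} is {AdmitDate, BedNo, Dosage, Drug, NurseID}, the whole schema; {Drug} is a candidate key.
Closure of {BedNo, NurseID} is {AdmitDate, BedNo, Dosage, Drug, NurseID}, the whole schema; {BedNo, NurseID} is a candidate key.
Closure of {Dosage, NurseID} is {AdmitDate, BedNo, Dosage, Drug, NurseID}, the whole schema; {Dosage, NurseID} is a candidate key.
Any other superkey properly contains one of these, so there are no further candidate keys.

{BedNo, NurseID}, {Dosage, NurseID}, {Drug}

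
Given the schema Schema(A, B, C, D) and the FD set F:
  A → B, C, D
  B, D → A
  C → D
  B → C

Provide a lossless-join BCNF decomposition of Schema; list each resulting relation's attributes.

{A, B, C}; {C, D}

Candidate keys of the original relation: {A}, {B}.
Within {A, B, C, D}: {C}⁺ ∩ {A, B, C, D} = {C, D}, not the whole set, so C → D violates BCNF; decompose into {C, D} and {A, B, C}.
{C, D} is in BCNF.
{A, B, C} is in BCNF.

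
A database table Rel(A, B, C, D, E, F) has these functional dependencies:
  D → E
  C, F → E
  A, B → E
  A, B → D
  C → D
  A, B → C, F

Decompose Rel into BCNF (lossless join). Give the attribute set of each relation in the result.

Candidate key of the original relation: {A, B}.
Within {A, B, C, D, E, F}: {D}⁺ ∩ {A, B, C, D, E, F} = {D, E}, not the whole set, so D → E violates BCNF; decompose into {D, E} and {A, B, C, D, F}.
{D, E} has no BCNF violation.
Within {A, B, C, D, F}: {C, F}⁺ ∩ {A, B, C, D, F} = {C, D, F}, not the whole set, so C, F → D violates BCNF; decompose into {C, D, F} and {A, B, C, F}.
Within {C, D, F}: {C}⁺ ∩ {C, D, F} = {C, D}, not the whole set, so C → D violates BCNF; decompose into {C, D} and {C, F}.
{C, D} has no BCNF violation.
{C, F} has no BCNF violation.
{A, B, C, F} has no BCNF violation.

{A, B, C, F}; {C, D}; {D, E}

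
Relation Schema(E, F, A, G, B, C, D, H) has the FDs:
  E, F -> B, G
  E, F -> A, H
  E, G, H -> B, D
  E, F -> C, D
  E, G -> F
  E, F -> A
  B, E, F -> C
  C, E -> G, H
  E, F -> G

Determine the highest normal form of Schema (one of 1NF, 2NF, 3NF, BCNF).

BCNF

Candidate keys: {C, E}, {E, F}, {E, G}. Prime attributes: {C, E, F, G}.
Every FD has a superkey on the left, so the relation is in BCNF.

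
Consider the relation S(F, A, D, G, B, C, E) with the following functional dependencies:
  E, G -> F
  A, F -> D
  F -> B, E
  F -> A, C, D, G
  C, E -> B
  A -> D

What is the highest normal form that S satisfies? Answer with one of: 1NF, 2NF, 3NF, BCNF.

Candidate keys: {E, G}, {F}. Prime attributes: {E, F, G}.
C, E -> B breaks BCNF: {C, E}⁺ = {B, C, E}, so {C, E} is not a superkey.
Because {B} is non-prime and the left side of C, E -> B is not a superkey, the relation is not in 3NF.
No proper subset of a key has a non-prime attribute in its closure, so there is no partial dependency; 2NF holds.

2NF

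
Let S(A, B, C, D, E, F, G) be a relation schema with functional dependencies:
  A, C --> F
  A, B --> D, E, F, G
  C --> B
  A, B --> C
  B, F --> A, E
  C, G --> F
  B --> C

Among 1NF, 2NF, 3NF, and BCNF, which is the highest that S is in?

Candidate keys: {A, B}, {A, C}, {B, F}, {B, G}, {C, F}, {C, G}. Prime attributes: {A, B, C, F, G}.
C --> B: {C}⁺ = {B, C}, which is not all of the attributes, so the left side is not a superkey — BCNF is violated.
Since {B} ⊆ prime attributes and every other non-superkey FD also has a prime right side, the schema is in 3NF.

3NF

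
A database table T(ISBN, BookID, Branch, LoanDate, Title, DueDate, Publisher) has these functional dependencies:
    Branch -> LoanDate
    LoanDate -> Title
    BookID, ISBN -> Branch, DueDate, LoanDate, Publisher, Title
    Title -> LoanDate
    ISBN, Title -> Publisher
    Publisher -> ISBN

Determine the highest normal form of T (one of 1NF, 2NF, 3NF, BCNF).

2NF

Candidate keys: {BookID, ISBN}, {BookID, Publisher}. Prime attributes: {BookID, ISBN, Publisher}.
Branch -> LoanDate breaks BCNF: {Branch}⁺ = {Branch, LoanDate, Title}, so {Branch} is not a superkey.
Because {LoanDate} is non-prime and the left side of Branch -> LoanDate is not a superkey, the relation is not in 3NF.
Checking every proper subset of each key, none determines a non-prime attribute — 2NF is satisfied.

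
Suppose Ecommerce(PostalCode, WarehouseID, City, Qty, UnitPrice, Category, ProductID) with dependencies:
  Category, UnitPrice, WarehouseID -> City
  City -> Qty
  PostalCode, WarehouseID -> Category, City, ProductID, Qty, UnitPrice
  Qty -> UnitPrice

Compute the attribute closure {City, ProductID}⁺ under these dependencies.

{City, ProductID, Qty, UnitPrice}

Start with {City, ProductID}.
City -> Qty applies; add {Qty} → now {City, ProductID, Qty}.
Qty -> UnitPrice applies; add {UnitPrice} → now {City, ProductID, Qty, UnitPrice}.
No further FD applies.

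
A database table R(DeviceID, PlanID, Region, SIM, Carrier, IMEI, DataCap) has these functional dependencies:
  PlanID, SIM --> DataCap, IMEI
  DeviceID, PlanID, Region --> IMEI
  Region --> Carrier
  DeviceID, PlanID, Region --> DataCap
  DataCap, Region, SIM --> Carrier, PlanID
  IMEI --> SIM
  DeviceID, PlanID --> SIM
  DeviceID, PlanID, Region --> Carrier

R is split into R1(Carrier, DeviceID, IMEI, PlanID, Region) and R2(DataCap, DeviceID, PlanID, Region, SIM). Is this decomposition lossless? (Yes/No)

R1 ∩ R2 = {DeviceID, PlanID, Region}; its closure under F is {Carrier, DataCap, DeviceID, IMEI, PlanID, Region, SIM}.
Since R1 ⊆ {Carrier, DataCap, DeviceID, IMEI, PlanID, Region, SIM}, the intersection is a superkey of R1; the decomposition is lossless.

Yes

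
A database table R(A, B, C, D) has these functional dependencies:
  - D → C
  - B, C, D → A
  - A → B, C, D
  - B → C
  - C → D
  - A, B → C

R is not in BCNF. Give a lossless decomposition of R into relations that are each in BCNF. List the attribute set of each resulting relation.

{A, B, D}; {C, D}

Candidate keys of the original relation: {A}, {B}.
In {A, B, C, D}, {D} is not a superkey ({D}⁺ restricted to this set is {C, D}), so split on D → C into {C, D} and {A, B, D}.
{C, D} has no BCNF violation.
{A, B, D} has no BCNF violation.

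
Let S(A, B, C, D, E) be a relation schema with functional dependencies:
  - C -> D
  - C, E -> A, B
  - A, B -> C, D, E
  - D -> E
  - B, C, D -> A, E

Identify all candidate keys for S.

{A, B}, {C}

{C} is a candidate key since {C}⁺ = {A, B, C, D, E} covers every attribute.
{A, B} is a candidate key since {A, B}⁺ = {A, B, C, D, E} covers every attribute.
Any other superkey properly contains one of these, so there are no further candidate keys.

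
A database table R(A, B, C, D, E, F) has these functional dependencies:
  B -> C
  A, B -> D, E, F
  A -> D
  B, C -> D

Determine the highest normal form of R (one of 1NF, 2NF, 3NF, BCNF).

Candidate key: {A, B}. Prime attributes: {A, B}.
B -> C: {B}⁺ = {B, C, D}, which is not all of the attributes, so the left side is not a superkey — BCNF is violated.
Because {C} is non-prime and the left side of B -> C is not a superkey, the relation is not in 3NF.
{A} is a proper subset of the key {A, B}, and {A}⁺ contains the non-prime attribute {D} — a partial dependency, so 2NF is violated.

1NF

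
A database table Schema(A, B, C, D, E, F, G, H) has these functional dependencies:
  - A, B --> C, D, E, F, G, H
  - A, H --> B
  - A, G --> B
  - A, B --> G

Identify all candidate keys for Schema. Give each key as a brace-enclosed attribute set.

No FD produces {A}, so it must be in every candidate key.
{A, B}⁺ = {A, B, C, D, E, F, G, H}, which is every attribute, so {A, B} is a candidate key.
{A, G}⁺ = {A, B, C, D, E, F, G, H}, which is every attribute, so {A, G} is a candidate key.
{A, H}⁺ = {A, B, C, D, E, F, G, H}, which is every attribute, so {A, H} is a candidate key.
These are minimal and exhaustive — every other superkey contains one of them.

{A, B}, {A, G}, {A, H}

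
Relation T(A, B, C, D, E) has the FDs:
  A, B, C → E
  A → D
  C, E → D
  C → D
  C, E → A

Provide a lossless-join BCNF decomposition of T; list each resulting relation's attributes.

{A, C, E}; {A, D}; {B, C, E}

Candidate keys of the original relation: {A, B, C}, {B, C, E}.
Within {A, B, C, D, E}: {A}⁺ ∩ {A, B, C, D, E} = {A, D}, not the whole set, so A → D violates BCNF; decompose into {A, D} and {A, B, C, E}.
{A, D}: every determinant is a superkey — BCNF.
Within {A, B, C, E}: {C, E}⁺ ∩ {A, B, C, E} = {A, C, E}, not the whole set, so C, E → A violates BCNF; decompose into {A, C, E} and {B, C, E}.
{A, C, E}: every determinant is a superkey — BCNF.
{B, C, E}: every determinant is a superkey — BCNF.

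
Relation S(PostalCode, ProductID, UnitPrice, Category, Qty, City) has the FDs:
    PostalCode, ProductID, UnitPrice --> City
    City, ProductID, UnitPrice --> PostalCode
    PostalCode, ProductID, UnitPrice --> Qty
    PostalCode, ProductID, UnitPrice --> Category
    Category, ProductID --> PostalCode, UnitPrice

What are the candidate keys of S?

{Category, ProductID}, {City, ProductID, UnitPrice}, {PostalCode, ProductID, UnitPrice}

Attributes never on any right-hand side: {ProductID} — every candidate key must contain it.
{Category, ProductID}⁺ = {Category, City, PostalCode, ProductID, Qty, UnitPrice}, which is every attribute, so {Category, ProductID} is a candidate key.
{City, ProductID, UnitPrice}⁺ = {Category, City, PostalCode, ProductID, Qty, UnitPrice}, which is every attribute, so {City, ProductID, UnitPrice} is a candidate key.
{PostalCode, ProductID, UnitPrice}⁺ = {Category, City, PostalCode, ProductID, Qty, UnitPrice}, which is every attribute, so {PostalCode, ProductID, UnitPrice} is a candidate key.
These are minimal and exhaustive — every other superkey contains one of them.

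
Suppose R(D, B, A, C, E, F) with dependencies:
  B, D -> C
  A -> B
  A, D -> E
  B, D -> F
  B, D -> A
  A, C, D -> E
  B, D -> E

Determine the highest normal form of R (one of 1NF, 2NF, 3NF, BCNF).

Candidate keys: {A, D}, {B, D}. Prime attributes: {A, B, D}.
For A -> B we have {A}⁺ = {A, B}; {A} is not a superkey, so BCNF fails.
Since {B} ⊆ prime attributes and every other non-superkey FD also has a prime right side, the schema is in 3NF.

3NF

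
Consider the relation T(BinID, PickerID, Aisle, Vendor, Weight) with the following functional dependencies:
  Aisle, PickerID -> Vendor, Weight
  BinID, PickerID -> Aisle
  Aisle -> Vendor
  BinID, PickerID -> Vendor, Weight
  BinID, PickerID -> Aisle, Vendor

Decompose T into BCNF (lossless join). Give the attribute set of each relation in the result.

Candidate key of the original relation: {BinID, PickerID}.
In {Aisle, BinID, PickerID, Vendor, Weight}, {Aisle, PickerID} is not a superkey ({Aisle, PickerID}⁺ restricted to this set is {Aisle, PickerID, Vendor, Weight}), so split on Aisle, PickerID -> Vendor, Weight into {Aisle, PickerID, Vendor, Weight} and {Aisle, BinID, PickerID}.
In {Aisle, PickerID, Vendor, Weight}, {Aisle} is not a superkey ({Aisle}⁺ restricted to this set is {Aisle, Vendor}), so split on Aisle -> Vendor into {Aisle, Vendor} and {Aisle, PickerID, Weight}.
{Aisle, Vendor} has no BCNF violation.
{Aisle, PickerID, Weight} has no BCNF violation.
{Aisle, BinID, PickerID} has no BCNF violation.

{Aisle, BinID, PickerID}; {Aisle, PickerID, Weight}; {Aisle, Vendor}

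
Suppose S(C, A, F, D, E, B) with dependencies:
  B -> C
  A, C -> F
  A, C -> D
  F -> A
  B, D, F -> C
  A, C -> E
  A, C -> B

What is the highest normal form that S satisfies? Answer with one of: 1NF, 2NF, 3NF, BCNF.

3NF

Candidate keys: {A, B}, {A, C}, {B, F}, {C, F}. Prime attributes: {A, B, C, F}.
B -> C: {B}⁺ = {B, C}, which is not all of the attributes, so the left side is not a superkey — BCNF is violated.
Its right-hand attributes {C} are all prime, as are those of every other non-superkey FD — the relation is in 3NF.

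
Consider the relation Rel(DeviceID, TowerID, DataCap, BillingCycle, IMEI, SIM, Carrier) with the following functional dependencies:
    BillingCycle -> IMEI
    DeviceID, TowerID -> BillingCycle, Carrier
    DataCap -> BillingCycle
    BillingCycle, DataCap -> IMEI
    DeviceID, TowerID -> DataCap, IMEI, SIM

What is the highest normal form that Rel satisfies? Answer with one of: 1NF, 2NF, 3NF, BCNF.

Candidate key: {DeviceID, TowerID}. Prime attributes: {DeviceID, TowerID}.
BillingCycle -> IMEI: {BillingCycle}⁺ = {BillingCycle, IMEI}, which is not all of the attributes, so the left side is not a superkey — BCNF is violated.
Because {IMEI} is non-prime and the left side of BillingCycle -> IMEI is not a superkey, the relation is not in 3NF.
Checking every proper subset of each key, none determines a non-prime attribute — 2NF is satisfied.

2NF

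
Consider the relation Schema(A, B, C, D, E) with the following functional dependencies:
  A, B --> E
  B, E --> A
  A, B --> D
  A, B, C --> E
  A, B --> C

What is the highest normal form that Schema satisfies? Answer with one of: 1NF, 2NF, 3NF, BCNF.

BCNF

Candidate keys: {A, B}, {B, E}. Prime attributes: {A, B, E}.
Each dependency's left side is a superkey — BCNF holds.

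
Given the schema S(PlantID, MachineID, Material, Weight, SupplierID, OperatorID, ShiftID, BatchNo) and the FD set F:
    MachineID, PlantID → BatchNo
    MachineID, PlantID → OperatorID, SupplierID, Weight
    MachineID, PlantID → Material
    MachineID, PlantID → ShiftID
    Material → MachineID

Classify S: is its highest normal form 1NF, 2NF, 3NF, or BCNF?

3NF

Candidate keys: {MachineID, PlantID}, {Material, PlantID}. Prime attributes: {MachineID, Material, PlantID}.
Material → MachineID: {Material}⁺ = {MachineID, Material}, which is not all of the attributes, so the left side is not a superkey — BCNF is violated.
But every attribute on its right side ({MachineID}) is prime, and the same holds for every other non-superkey FD, so 3NF still holds.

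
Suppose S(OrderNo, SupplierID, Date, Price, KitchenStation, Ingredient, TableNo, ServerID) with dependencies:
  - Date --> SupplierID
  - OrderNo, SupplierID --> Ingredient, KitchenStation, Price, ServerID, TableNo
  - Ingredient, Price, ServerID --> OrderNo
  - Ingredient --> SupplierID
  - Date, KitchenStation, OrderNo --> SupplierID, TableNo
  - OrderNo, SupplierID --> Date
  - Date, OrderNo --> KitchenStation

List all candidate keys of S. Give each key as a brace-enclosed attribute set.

Closure of {Date, OrderNo} is {Date, Ingredient, KitchenStation, OrderNo, Price, ServerID, SupplierID, TableNo}, the whole schema; {Date, OrderNo} is a candidate key.
Closure of {Ingredient, OrderNo} is {Date, Ingredient, KitchenStation, OrderNo, Price, ServerID, SupplierID, TableNo}, the whole schema; {Ingredient, OrderNo} is a candidate key.
Closure of {OrderNo, SupplierID} is {Date, Ingredient, KitchenStation, OrderNo, Price, ServerID, SupplierID, TableNo}, the whole schema; {OrderNo, SupplierID} is a candidate key.
Closure of {Ingredient, Price, ServerID} is {Date, Ingredient, KitchenStation, OrderNo, Price, ServerID, SupplierID, TableNo}, the whole schema; {Ingredient, Price, ServerID} is a candidate key.
Any other superkey properly contains one of these, so there are no further candidate keys.

{Date, OrderNo}, {Ingredient, OrderNo}, {Ingredient, Price, ServerID}, {OrderNo, SupplierID}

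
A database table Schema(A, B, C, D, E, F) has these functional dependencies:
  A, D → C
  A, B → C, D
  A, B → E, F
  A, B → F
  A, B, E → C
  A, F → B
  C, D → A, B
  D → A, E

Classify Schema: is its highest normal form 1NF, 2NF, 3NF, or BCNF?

Candidate keys: {A, B}, {A, F}, {D}. Prime attributes: {A, B, D, F}.
Each dependency's left side is a superkey — BCNF holds.

BCNF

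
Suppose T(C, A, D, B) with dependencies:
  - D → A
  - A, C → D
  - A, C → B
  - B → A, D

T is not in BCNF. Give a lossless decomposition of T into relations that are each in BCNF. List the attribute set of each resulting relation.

{A, D}; {B, C}; {B, D}

Candidate keys of the original relation: {A, C}, {B, C}, {C, D}.
Within {A, B, C, D}: {D}⁺ ∩ {A, B, C, D} = {A, D}, not the whole set, so D → A violates BCNF; decompose into {A, D} and {B, C, D}.
{A, D}: every determinant is a superkey — BCNF.
Within {B, C, D}: {B}⁺ ∩ {B, C, D} = {B, D}, not the whole set, so B → D violates BCNF; decompose into {B, D} and {B, C}.
{B, D}: every determinant is a superkey — BCNF.
{B, C}: every determinant is a superkey — BCNF.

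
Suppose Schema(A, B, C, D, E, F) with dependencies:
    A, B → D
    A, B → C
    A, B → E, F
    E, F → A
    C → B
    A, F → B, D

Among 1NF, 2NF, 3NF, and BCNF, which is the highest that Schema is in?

3NF

Candidate keys: {A, B}, {A, C}, {A, F}, {E, F}. Prime attributes: {A, B, C, E, F}.
C → B: {C}⁺ = {B, C}, which is not all of the attributes, so the left side is not a superkey — BCNF is violated.
Its right-hand attributes {B} are all prime, as are those of every other non-superkey FD — the relation is in 3NF.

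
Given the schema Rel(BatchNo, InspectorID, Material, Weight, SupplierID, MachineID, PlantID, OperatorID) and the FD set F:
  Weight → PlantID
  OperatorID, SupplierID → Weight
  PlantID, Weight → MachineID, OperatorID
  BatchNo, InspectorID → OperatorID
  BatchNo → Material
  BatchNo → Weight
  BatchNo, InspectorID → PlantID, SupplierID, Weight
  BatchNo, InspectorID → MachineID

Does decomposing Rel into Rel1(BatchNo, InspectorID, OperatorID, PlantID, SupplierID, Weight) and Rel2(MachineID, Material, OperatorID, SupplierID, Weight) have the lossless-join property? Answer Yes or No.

Rel1 ∩ Rel2 = {OperatorID, SupplierID, Weight}; its closure under F is {MachineID, OperatorID, PlantID, SupplierID, Weight}.
Neither Rel1 nor Rel2 is contained in that closure, so the decomposition is lossy.

No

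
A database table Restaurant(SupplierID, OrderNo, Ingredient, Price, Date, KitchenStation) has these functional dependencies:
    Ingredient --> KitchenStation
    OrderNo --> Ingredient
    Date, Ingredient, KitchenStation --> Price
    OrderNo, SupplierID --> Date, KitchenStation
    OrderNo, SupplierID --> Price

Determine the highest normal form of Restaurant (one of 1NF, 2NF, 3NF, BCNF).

1NF

Candidate key: {OrderNo, SupplierID}. Prime attributes: {OrderNo, SupplierID}.
For Ingredient --> KitchenStation we have {Ingredient}⁺ = {Ingredient, KitchenStation}; {Ingredient} is not a superkey, so BCNF fails.
Ingredient --> KitchenStation has non-prime {KitchenStation} on the right and a non-superkey on the left, so 3NF fails.
Since {OrderNo} ⊂ {OrderNo, SupplierID} and {OrderNo}⁺ ⊇ {Ingredient, KitchenStation} with {Ingredient, KitchenStation} non-prime, there is a partial dependency; 2NF fails.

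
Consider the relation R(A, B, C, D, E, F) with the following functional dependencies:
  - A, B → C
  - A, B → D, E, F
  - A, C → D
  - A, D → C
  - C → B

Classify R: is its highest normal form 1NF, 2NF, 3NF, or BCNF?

3NF

Candidate keys: {A, B}, {A, C}, {A, D}. Prime attributes: {A, B, C, D}.
For C → B we have {C}⁺ = {B, C}; {C} is not a superkey, so BCNF fails.
Its right-hand attributes {B} are all prime, as are those of every other non-superkey FD — the relation is in 3NF.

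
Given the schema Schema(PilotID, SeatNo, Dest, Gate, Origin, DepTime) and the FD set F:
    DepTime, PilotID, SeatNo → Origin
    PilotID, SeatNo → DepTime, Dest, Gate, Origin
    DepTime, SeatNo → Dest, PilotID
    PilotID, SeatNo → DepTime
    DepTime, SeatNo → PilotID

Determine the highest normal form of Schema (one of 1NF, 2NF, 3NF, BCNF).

Candidate keys: {DepTime, SeatNo}, {PilotID, SeatNo}. Prime attributes: {DepTime, PilotID, SeatNo}.
Every FD has a superkey on the left, so the relation is in BCNF.

BCNF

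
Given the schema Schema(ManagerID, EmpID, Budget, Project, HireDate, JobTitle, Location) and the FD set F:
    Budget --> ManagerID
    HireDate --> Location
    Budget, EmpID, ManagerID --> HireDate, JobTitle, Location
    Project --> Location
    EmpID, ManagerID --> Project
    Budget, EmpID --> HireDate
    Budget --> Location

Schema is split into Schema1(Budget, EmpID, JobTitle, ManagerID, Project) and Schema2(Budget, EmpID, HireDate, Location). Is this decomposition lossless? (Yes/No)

Yes

The shared attributes are {Budget, EmpID} and {Budget, EmpID}⁺ = {Budget, EmpID, HireDate, JobTitle, Location, ManagerID, Project}.
Since Schema1 ⊆ {Budget, EmpID, HireDate, JobTitle, Location, ManagerID, Project}, the intersection is a superkey of Schema1; the decomposition is lossless.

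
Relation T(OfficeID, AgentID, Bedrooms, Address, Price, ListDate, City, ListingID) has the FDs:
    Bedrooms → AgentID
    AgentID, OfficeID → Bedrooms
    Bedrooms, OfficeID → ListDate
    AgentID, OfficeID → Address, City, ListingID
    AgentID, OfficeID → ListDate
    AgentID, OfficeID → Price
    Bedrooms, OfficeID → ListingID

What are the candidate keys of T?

Attributes never on any right-hand side: {OfficeID} — every candidate key must contain it.
Closure of {AgentID, OfficeID} is {Address, AgentID, Bedrooms, City, ListDate, ListingID, OfficeID, Price}, the whole schema; {AgentID, OfficeID} is a candidate key.
Closure of {Bedrooms, OfficeID} is {Address, AgentID, Bedrooms, City, ListDate, ListingID, OfficeID, Price}, the whole schema; {Bedrooms, OfficeID} is a candidate key.
Any other superkey properly contains one of these, so there are no further candidate keys.

{AgentID, OfficeID}, {Bedrooms, OfficeID}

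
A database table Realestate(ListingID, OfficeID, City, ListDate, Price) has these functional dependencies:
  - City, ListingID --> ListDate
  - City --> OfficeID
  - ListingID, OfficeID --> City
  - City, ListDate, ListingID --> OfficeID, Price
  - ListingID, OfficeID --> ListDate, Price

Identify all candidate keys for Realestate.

{City, ListingID}, {ListingID, OfficeID}

Attributes never on any right-hand side: {ListingID} — every candidate key must contain it.
{City, ListingID}⁺ = {City, ListDate, ListingID, OfficeID, Price}, which is every attribute, so {City, ListingID} is a candidate key.
{ListingID, OfficeID}⁺ = {City, ListDate, ListingID, OfficeID, Price}, which is every attribute, so {ListingID, OfficeID} is a candidate key.
Any other superkey properly contains one of these, so there are no further candidate keys.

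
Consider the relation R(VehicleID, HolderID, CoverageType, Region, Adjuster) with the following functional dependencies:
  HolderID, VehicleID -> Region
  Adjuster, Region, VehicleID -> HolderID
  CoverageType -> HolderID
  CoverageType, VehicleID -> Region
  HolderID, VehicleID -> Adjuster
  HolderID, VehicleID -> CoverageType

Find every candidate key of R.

{Adjuster, Region, VehicleID}, {CoverageType, VehicleID}, {HolderID, VehicleID}

{VehicleID} never appears on the right of any FD, so every key must include it.
Closure of {CoverageType, VehicleID} is {Adjuster, CoverageType, HolderID, Region, VehicleID}, the whole schema; {CoverageType, VehicleID} is a candidate key.
Closure of {HolderID, VehicleID} is {Adjuster, CoverageType, HolderID, Region, VehicleID}, the whole schema; {HolderID, VehicleID} is a candidate key.
Closure of {Adjuster, Region, VehicleID} is {Adjuster, CoverageType, HolderID, Region, VehicleID}, the whole schema; {Adjuster, Region, VehicleID} is a candidate key.
No proper subset of any of these is a key, and no other minimal superkey exists.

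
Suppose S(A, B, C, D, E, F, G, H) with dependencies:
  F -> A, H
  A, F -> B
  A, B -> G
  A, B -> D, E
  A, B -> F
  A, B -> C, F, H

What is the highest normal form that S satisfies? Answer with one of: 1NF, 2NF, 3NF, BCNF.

BCNF

Candidate keys: {A, B}, {F}. Prime attributes: {A, B, F}.
Every FD has a superkey on the left, so the relation is in BCNF.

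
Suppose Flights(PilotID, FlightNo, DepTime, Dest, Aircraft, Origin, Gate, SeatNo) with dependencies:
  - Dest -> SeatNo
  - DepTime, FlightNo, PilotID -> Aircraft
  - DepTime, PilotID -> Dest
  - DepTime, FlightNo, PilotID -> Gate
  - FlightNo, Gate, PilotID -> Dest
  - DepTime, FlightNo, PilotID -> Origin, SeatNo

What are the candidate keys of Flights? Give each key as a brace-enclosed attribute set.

{DepTime, FlightNo, PilotID}

No FD produces {DepTime, FlightNo, PilotID}, so they must be in every candidate key.
Closure of {DepTime, FlightNo, PilotID} is {Aircraft, DepTime, Dest, FlightNo, Gate, Origin, PilotID, SeatNo}, the whole schema; {DepTime, FlightNo, PilotID} is a candidate key.
Every other attribute set either contains this one or has a smaller closure.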